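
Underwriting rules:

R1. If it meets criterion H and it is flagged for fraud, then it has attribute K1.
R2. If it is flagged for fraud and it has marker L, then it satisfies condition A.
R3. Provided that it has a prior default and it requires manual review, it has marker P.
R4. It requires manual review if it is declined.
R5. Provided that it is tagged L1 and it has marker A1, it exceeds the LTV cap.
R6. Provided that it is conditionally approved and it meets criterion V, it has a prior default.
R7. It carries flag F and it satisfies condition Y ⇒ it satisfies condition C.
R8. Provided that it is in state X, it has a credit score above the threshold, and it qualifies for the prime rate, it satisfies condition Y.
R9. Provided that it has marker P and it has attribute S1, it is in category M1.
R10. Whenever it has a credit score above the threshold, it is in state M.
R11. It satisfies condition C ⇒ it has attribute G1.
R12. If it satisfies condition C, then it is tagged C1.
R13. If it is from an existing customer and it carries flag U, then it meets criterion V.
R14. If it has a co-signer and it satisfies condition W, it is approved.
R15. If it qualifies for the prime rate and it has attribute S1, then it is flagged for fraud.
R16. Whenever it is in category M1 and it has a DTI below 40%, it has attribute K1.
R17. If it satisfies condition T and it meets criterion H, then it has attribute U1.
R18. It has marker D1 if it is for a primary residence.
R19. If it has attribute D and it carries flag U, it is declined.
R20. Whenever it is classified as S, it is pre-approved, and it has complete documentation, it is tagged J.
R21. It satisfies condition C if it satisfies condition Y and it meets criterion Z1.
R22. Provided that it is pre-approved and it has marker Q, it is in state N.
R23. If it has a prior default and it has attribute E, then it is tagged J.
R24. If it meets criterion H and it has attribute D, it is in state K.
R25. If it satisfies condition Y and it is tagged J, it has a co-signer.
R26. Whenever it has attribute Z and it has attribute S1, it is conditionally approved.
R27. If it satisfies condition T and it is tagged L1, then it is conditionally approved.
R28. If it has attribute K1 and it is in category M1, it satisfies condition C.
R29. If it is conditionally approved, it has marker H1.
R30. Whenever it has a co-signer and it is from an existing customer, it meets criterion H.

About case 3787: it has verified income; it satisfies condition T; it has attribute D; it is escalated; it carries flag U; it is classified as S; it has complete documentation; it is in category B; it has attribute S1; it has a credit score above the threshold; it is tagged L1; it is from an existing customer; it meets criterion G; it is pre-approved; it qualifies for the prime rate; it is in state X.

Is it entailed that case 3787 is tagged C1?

Yes

By R8 (it is in state X, it has a credit score above the threshold, it qualifies for the prime rate): it satisfies condition Y.
By R13 (it is from an existing customer, it carries flag U): it meets criterion V.
By R15 (it qualifies for the prime rate, it has attribute S1): it is flagged for fraud.
By R19 (it has attribute D, it carries flag U): it is declined.
By R20 (it is classified as S, it is pre-approved, it has complete documentation): it is tagged J.
By R25 (it satisfies condition Y, it is tagged J): it has a co-signer.
By R27 (it satisfies condition T, it is tagged L1): it is conditionally approved.
By R30 (it has a co-signer, it is from an existing customer): it meets criterion H.
By R1 (it meets criterion H, it is flagged for fraud): it has attribute K1.
By R4 (it is declined): it requires manual review.
By R6 (it is conditionally approved, it meets criterion V): it has a prior default.
By R3 (it has a prior default, it requires manual review): it has marker P.
By R9 (it has marker P, it has attribute S1): it is in category M1.
By R28 (it has attribute K1, it is in category M1): it satisfies condition C.
By R12 (it satisfies condition C): it is tagged C1.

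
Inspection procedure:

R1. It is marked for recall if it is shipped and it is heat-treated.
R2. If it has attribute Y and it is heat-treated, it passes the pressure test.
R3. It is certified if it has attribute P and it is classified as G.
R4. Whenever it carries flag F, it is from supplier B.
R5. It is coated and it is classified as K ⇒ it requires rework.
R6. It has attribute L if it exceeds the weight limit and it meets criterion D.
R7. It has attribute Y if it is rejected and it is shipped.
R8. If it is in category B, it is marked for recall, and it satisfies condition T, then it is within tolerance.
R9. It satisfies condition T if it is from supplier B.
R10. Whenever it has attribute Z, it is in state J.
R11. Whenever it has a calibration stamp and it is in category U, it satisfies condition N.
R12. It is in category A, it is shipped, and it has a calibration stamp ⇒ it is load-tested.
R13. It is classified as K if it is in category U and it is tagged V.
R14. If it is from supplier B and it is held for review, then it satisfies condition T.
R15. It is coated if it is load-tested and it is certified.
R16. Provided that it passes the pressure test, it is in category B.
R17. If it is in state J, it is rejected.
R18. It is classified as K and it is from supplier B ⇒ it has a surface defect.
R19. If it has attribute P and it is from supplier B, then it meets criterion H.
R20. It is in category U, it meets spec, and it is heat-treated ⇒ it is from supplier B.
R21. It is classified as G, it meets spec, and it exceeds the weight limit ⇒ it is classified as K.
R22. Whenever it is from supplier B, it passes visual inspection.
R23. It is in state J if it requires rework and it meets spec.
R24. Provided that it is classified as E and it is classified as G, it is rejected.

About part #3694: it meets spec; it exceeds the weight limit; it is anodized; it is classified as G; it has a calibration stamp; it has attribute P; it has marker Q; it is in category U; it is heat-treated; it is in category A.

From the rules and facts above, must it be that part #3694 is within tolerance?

Forward chaining from the given facts derives: is certified, satisfies condition N, is from supplier B, is classified as K, passes visual inspection, satisfies condition T, has a surface defect, meets criterion H.
The only rule concluding "it is within tolerance" is R8, which needs "it is in category B"; that is never established.

No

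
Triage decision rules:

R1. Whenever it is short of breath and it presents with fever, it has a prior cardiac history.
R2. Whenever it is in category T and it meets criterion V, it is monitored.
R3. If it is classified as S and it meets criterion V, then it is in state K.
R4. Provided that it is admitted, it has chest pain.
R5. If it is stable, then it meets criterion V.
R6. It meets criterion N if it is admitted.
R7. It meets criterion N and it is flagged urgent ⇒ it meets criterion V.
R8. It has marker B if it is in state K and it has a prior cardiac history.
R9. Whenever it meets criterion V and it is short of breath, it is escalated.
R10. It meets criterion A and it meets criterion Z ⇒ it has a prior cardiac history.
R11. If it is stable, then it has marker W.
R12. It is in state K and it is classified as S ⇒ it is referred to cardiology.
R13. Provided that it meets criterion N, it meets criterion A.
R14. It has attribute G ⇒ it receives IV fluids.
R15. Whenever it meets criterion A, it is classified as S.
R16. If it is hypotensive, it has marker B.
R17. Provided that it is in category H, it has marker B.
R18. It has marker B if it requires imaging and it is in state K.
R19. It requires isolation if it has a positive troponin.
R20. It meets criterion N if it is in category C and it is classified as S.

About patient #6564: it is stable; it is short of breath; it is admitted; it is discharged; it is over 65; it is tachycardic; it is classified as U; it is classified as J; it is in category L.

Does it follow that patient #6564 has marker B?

No

Forward chaining from the given facts derives: has chest pain, meets criterion V, meets criterion N, is escalated, has marker W, meets criterion A, is classified as S, is in state K, is referred to cardiology.
Rules concluding "it has marker B": R8 needs "it has a prior cardiac history"; R16 needs "it is hypotensive"; R17 needs "it is in category H"; R18 needs "it requires imaging" — none of these are established.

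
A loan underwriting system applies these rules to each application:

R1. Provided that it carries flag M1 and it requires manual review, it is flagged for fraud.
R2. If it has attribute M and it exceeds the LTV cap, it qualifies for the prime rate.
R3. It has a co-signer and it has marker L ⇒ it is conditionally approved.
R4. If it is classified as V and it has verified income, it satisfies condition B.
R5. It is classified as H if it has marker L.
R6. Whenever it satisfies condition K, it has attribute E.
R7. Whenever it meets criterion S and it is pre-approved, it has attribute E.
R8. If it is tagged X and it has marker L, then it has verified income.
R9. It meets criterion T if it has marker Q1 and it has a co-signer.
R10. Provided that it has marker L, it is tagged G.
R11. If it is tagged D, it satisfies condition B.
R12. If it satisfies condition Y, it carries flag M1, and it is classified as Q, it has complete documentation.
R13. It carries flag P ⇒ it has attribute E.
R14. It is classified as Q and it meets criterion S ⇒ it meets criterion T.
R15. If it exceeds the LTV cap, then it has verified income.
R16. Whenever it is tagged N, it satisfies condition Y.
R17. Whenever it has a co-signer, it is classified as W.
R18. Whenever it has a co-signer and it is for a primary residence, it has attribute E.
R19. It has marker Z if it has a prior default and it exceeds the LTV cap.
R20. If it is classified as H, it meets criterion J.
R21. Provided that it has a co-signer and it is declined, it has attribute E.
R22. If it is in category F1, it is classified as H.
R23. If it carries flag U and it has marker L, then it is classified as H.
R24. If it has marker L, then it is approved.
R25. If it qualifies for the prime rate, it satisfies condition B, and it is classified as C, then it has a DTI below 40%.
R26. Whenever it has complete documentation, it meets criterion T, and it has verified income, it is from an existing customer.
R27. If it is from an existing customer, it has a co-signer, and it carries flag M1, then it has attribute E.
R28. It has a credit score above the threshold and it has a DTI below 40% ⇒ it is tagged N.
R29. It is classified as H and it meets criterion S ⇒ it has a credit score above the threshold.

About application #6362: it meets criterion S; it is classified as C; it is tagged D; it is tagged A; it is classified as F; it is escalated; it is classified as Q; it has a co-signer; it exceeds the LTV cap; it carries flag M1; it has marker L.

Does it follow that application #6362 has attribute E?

No

Forward chaining from the given facts derives: is conditionally approved, is classified as H, is tagged G, satisfies condition B, meets criterion T, has verified income, is classified as W, meets criterion J, is approved, has a credit score above the threshold.
Rules concluding "it has attribute E": R6 needs "it satisfies condition K"; R7 needs "it is pre-approved"; R13 needs "it carries flag P"; R18 needs "it is for a primary residence"; R21 needs "it is declined"; R27 needs "it is from an existing customer" — none of these are established.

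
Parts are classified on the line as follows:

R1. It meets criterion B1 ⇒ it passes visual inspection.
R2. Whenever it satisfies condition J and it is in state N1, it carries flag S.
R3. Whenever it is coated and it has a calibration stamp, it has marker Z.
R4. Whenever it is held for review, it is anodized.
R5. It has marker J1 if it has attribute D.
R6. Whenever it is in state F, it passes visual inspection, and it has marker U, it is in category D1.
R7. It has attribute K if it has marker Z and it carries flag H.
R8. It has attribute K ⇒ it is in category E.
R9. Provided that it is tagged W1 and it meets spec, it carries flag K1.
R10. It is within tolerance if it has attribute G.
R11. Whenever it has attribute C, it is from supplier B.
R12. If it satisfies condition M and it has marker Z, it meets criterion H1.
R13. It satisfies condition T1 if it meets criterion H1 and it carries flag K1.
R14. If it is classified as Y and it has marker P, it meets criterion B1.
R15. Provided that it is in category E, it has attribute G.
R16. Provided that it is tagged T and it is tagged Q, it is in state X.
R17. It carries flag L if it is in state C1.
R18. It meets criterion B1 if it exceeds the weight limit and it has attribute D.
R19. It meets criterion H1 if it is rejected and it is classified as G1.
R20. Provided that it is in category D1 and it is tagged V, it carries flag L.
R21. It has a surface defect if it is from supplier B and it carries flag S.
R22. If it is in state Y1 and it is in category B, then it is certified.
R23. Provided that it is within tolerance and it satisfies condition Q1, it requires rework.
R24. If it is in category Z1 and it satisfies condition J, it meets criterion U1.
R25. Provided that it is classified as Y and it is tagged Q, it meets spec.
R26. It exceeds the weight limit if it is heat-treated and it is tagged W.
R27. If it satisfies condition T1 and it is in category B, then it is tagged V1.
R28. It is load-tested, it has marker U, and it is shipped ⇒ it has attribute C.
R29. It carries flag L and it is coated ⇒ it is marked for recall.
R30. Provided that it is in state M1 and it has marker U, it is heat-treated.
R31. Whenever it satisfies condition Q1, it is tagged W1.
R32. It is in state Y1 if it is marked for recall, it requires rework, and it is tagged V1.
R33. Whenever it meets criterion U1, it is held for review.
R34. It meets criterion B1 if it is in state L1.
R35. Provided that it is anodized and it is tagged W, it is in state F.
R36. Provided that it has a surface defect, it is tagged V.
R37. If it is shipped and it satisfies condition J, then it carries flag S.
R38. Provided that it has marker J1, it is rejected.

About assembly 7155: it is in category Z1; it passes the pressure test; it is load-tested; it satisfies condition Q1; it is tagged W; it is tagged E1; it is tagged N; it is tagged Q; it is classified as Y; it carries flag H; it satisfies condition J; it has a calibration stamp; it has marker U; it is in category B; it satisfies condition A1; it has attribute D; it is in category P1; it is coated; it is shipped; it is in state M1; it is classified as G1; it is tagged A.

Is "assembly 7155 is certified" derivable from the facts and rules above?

By R3 (it is coated, it has a calibration stamp): it has marker Z.
By R5 (it has attribute D): it has marker J1.
By R7 (it has marker Z, it carries flag H): it has attribute K.
By R8 (it has attribute K): it is in category E.
By R15 (it is in category E): it has attribute G.
By R24 (it is in category Z1, it satisfies condition J): it meets criterion U1.
By R25 (it is classified as Y, it is tagged Q): it meets spec.
By R28 (it is load-tested, it has marker U, it is shipped): it has attribute C.
By R30 (it is in state M1, it has marker U): it is heat-treated.
By R31 (it satisfies condition Q1): it is tagged W1.
By R33 (it meets criterion U1): it is held for review.
By R37 (it is shipped, it satisfies condition J): it carries flag S.
By R38 (it has marker J1): it is rejected.
By R4 (it is held for review): it is anodized.
By R9 (it is tagged W1, it meets spec): it carries flag K1.
By R10 (it has attribute G): it is within tolerance.
By R11 (it has attribute C): it is from supplier B.
By R19 (it is rejected, it is classified as G1): it meets criterion H1.
By R21 (it is from supplier B, it carries flag S): it has a surface defect.
By R23 (it is within tolerance, it satisfies condition Q1): it requires rework.
By R26 (it is heat-treated, it is tagged W): it exceeds the weight limit.
By R35 (it is anodized, it is tagged W): it is in state F.
By R36 (it has a surface defect): it is tagged V.
By R13 (it meets criterion H1, it carries flag K1): it satisfies condition T1.
By R18 (it exceeds the weight limit, it has attribute D): it meets criterion B1.
By R27 (it satisfies condition T1, it is in category B): it is tagged V1.
By R1 (it meets criterion B1): it passes visual inspection.
By R6 (it is in state F, it passes visual inspection, it has marker U): it is in category D1.
By R20 (it is in category D1, it is tagged V): it carries flag L.
By R29 (it carries flag L, it is coated): it is marked for recall.
By R32 (it is marked for recall, it requires rework, it is tagged V1): it is in state Y1.
By R22 (it is in state Y1, it is in category B): it is certified.

Yes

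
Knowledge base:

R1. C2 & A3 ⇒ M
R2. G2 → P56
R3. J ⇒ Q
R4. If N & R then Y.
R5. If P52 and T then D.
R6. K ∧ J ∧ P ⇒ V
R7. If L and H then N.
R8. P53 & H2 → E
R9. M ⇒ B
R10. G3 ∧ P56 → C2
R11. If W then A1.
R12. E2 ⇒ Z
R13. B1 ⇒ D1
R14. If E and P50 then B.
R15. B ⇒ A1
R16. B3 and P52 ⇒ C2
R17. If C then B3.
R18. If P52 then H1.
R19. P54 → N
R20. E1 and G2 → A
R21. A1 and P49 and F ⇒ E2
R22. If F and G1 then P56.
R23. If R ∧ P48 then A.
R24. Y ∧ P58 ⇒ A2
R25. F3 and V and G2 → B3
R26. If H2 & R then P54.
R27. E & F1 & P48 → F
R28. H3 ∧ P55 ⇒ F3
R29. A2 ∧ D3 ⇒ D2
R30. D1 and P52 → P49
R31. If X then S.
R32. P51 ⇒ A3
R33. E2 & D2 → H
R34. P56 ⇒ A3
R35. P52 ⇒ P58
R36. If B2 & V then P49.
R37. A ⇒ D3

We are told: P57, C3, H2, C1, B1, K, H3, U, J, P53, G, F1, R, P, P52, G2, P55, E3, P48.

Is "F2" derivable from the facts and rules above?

Forward chaining from the given facts derives: P56, Q, V, E, D1, H1, A, P54, F, F3, P49, A3, P58, D3, N, B3, Y, C2, A2, D2, M, B, A1, E2, H, Z.
No rule has F2 as its conclusion, and it is not among the given facts.

No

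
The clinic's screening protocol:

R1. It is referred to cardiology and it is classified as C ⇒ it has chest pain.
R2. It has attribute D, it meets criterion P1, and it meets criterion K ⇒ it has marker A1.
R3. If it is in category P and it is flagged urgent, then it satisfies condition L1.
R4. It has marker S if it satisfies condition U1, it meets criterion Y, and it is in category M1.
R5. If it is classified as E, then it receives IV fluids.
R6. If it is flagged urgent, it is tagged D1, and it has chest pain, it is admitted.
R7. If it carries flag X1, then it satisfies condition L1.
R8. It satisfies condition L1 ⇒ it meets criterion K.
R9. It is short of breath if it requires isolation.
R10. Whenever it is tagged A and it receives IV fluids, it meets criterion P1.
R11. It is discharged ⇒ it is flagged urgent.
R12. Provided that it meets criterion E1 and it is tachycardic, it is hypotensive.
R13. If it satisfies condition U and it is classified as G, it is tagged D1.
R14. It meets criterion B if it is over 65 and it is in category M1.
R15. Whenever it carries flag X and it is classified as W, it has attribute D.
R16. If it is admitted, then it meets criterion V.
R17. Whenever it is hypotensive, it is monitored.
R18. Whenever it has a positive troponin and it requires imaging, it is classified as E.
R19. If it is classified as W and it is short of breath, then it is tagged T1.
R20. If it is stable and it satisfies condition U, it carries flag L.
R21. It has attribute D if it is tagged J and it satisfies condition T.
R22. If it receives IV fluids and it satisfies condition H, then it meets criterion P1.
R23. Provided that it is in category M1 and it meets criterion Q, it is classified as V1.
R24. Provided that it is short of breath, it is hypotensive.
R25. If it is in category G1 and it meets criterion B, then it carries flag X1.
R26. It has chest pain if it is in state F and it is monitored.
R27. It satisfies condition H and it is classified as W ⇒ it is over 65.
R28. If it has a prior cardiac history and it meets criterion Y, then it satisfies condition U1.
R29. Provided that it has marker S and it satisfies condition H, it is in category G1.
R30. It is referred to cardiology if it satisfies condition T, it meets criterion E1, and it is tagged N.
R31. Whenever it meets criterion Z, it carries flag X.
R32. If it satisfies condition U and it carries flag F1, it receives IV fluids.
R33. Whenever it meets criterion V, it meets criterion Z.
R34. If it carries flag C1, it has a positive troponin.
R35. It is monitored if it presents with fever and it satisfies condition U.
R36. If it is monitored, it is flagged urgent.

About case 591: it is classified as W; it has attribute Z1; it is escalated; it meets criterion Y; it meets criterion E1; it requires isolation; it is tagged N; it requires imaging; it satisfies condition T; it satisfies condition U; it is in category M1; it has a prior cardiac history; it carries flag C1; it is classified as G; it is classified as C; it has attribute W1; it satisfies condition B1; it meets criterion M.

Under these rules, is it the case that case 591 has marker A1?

No

Forward chaining from the given facts derives: is short of breath, is tagged D1, is tagged T1, is hypotensive, satisfies condition U1, is referred to cardiology, has a positive troponin, has chest pain, has marker S, is monitored, is classified as E, is flagged urgent, receives IV fluids, is admitted, meets criterion V, meets criterion Z, carries flag X, has attribute D.
The only rule concluding "it has marker A1" is R2, which needs "it meets criterion P1"; that is never established.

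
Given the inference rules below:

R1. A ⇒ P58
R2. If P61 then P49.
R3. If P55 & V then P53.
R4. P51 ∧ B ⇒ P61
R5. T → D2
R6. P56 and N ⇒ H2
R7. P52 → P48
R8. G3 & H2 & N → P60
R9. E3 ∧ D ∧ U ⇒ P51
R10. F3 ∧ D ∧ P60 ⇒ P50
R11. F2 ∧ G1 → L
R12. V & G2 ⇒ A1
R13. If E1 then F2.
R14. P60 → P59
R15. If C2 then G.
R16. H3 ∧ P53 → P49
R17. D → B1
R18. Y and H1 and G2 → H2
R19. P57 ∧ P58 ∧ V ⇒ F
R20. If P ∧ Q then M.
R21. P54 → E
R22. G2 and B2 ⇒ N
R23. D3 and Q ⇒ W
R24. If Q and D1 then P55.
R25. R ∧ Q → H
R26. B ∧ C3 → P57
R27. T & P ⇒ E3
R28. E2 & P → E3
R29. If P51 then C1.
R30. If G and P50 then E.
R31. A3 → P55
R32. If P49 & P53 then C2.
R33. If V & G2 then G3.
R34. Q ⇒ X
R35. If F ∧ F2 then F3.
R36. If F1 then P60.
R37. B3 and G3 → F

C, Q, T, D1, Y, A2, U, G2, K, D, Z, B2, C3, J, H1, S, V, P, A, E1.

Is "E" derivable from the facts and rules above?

No

Forward chaining from the given facts derives: P58, D2, A1, F2, B1, H2, M, N, P55, E3, G3, X, P53, P60, P51, P59, C1.
Rules concluding E: R21 needs P54; R30 needs G — none of these are established.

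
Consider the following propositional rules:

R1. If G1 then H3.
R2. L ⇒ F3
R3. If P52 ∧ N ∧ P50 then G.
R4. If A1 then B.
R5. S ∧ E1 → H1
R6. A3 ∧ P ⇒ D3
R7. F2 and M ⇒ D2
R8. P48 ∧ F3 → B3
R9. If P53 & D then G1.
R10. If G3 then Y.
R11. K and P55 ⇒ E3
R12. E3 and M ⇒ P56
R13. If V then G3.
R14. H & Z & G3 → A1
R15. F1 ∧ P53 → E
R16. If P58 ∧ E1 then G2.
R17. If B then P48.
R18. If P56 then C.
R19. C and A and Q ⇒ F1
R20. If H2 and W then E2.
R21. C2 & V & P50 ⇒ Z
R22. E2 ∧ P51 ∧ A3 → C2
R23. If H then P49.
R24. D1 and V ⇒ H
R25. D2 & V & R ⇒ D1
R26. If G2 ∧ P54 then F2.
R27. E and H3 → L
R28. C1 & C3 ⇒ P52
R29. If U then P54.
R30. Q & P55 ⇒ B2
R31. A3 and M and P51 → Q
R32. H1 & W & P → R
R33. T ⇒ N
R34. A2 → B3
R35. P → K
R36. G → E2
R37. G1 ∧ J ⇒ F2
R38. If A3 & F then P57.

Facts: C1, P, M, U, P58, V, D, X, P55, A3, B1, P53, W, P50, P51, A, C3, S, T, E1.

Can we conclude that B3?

Yes

H1  (by R5: S, E1)
G1  (by R9: P53, D)
G3  (by R13: V)
G2  (by R16: P58, E1)
P52  (by R28: C1, C3)
P54  (by R29: U)
Q  (by R31: A3, M, P51)
R  (by R32: H1, W, P)
N  (by R33: T)
K  (by R35: P)
H3  (by R1: G1)
G  (by R3: P52, N, P50)
E3  (by R11: K, P55)
P56  (by R12: E3, M)
C  (by R18: P56)
F1  (by R19: C, A, Q)
F2  (by R26: G2, P54)
E2  (by R36: G)
D2  (by R7: F2, M)
E  (by R15: F1, P53)
C2  (by R22: E2, P51, A3)
D1  (by R25: D2, V, R)
L  (by R27: E, H3)
F3  (by R2: L)
Z  (by R21: C2, V, P50)
H  (by R24: D1, V)
A1  (by R14: H, Z, G3)
B  (by R4: A1)
P48  (by R17: B)
B3  (by R8: P48, F3)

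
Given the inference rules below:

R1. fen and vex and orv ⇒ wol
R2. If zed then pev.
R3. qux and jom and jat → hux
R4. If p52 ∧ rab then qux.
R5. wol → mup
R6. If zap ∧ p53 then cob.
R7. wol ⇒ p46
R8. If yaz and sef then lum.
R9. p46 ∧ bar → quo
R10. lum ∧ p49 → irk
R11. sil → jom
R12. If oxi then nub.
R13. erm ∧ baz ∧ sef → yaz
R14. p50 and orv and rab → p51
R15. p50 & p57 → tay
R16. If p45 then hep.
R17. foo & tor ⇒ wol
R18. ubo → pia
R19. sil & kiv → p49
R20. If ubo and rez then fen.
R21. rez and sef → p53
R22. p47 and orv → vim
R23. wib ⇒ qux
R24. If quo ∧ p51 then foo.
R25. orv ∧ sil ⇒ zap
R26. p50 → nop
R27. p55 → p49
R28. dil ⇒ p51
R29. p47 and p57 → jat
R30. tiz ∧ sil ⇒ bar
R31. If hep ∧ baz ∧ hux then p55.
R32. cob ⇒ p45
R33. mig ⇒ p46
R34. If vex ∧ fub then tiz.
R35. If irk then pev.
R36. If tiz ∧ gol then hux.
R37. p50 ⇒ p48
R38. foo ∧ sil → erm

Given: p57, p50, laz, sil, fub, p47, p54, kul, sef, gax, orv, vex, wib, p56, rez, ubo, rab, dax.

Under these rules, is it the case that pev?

No

Forward chaining from the given facts derives: jom, p51, tay, pia, fen, p53, vim, qux, zap, nop, jat, tiz, p48, wol, hux, mup, cob, p46, bar, p45, quo, hep, foo, erm.
Rules concluding pev: R2 needs zed; R35 needs irk — none of these are established.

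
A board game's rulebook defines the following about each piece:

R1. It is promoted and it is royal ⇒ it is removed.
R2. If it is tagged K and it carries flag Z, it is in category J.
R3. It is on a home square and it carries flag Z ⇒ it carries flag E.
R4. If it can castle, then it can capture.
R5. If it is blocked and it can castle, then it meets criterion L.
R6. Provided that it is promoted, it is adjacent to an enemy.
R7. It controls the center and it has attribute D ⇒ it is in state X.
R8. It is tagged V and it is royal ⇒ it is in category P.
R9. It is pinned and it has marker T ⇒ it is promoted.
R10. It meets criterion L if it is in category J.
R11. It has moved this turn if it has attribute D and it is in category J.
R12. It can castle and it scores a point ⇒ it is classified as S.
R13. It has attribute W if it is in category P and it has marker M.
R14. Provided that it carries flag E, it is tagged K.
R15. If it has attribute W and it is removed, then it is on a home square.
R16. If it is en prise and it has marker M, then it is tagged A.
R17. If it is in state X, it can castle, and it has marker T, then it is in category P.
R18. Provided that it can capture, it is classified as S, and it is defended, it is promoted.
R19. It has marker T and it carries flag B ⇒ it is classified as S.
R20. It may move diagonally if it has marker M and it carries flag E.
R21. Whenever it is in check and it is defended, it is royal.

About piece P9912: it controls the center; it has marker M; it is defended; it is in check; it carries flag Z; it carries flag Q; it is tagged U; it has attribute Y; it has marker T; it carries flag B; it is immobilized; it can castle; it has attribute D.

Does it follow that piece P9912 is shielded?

No

Forward chaining from the given facts derives: can capture, is in state X, is in category P, is classified as S, is royal, has attribute W, is promoted, is removed, is adjacent to an enemy, is on a home square, carries flag E, is tagged K, may move diagonally, is in category J, meets criterion L, has moved this turn.
No rule has "it is shielded" as its conclusion, and it is not among the given facts.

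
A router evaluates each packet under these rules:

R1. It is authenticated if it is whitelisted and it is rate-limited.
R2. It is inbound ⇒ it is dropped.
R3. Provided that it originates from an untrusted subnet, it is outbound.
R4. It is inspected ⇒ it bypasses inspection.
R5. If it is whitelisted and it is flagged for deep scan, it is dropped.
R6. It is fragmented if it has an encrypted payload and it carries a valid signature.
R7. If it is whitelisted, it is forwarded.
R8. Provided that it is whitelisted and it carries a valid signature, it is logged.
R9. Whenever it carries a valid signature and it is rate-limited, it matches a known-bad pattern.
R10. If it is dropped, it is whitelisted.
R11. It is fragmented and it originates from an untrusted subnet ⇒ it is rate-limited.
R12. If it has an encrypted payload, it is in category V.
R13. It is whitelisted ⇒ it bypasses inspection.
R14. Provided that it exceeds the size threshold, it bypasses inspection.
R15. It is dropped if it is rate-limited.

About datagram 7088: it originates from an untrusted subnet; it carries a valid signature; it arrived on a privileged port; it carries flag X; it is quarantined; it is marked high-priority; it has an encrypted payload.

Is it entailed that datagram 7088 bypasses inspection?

By R6 (it has an encrypted payload, it carries a valid signature): it is fragmented.
By R11 (it is fragmented, it originates from an untrusted subnet): it is rate-limited.
By R15 (it is rate-limited): it is dropped.
By R10 (it is dropped): it is whitelisted.
By R13 (it is whitelisted): it bypasses inspection.

Yes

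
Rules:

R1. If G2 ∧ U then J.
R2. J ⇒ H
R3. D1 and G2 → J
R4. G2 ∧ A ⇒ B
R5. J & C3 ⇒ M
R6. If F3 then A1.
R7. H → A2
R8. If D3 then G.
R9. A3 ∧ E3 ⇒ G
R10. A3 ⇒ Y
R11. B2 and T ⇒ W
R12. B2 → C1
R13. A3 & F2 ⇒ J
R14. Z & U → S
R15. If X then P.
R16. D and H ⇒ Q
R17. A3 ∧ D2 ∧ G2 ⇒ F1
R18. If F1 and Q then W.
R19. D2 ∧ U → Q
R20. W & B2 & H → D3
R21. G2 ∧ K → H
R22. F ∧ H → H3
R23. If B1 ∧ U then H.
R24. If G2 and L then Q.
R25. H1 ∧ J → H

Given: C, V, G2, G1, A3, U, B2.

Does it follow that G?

No

Forward chaining from the given facts derives: J, H, A2, Y, C1.
Rules concluding G: R8 needs D3; R9 needs E3 — none of these are established.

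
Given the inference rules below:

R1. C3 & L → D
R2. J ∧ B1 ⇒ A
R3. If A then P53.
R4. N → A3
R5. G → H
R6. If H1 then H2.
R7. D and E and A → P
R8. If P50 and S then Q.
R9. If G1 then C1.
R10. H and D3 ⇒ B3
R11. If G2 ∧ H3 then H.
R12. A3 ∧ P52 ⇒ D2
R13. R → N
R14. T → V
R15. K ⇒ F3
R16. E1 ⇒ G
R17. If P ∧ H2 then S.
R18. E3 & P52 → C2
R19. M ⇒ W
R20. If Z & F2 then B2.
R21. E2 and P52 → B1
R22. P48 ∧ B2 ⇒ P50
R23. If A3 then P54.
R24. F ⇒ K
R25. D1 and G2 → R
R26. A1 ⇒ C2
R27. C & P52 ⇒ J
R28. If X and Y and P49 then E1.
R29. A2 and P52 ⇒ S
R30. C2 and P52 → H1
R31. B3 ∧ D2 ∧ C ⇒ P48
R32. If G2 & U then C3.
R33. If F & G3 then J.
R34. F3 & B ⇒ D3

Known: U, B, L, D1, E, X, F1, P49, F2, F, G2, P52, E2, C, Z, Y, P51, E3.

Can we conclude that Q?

Yes

C2  (by R18: E3, P52)
B2  (by R20: Z, F2)
B1  (by R21: E2, P52)
K  (by R24: F)
R  (by R25: D1, G2)
J  (by R27: C, P52)
E1  (by R28: X, Y, P49)
H1  (by R30: C2, P52)
C3  (by R32: G2, U)
D  (by R1: C3, L)
A  (by R2: J, B1)
H2  (by R6: H1)
P  (by R7: D, E, A)
N  (by R13: R)
F3  (by R15: K)
G  (by R16: E1)
S  (by R17: P, H2)
D3  (by R34: F3, B)
A3  (by R4: N)
H  (by R5: G)
B3  (by R10: H, D3)
D2  (by R12: A3, P52)
P48  (by R31: B3, D2, C)
P50  (by R22: P48, B2)
Q  (by R8: P50, S)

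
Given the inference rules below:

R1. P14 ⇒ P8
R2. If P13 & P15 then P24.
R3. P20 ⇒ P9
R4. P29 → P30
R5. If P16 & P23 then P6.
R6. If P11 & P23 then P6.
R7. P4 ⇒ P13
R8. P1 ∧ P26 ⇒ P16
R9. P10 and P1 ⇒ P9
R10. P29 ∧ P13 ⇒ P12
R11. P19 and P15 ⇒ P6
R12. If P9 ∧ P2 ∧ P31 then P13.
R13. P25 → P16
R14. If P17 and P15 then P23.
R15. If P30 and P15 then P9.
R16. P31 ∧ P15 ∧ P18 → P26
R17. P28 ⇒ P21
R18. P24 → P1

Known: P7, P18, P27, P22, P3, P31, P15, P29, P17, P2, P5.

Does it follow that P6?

Yes

P30  (by R4: P29)
P23  (by R14: P17, P15)
P9  (by R15: P30, P15)
P26  (by R16: P31, P15, P18)
P13  (by R12: P9, P2, P31)
P24  (by R2: P13, P15)
P1  (by R18: P24)
P16  (by R8: P1, P26)
P6  (by R5: P16, P23)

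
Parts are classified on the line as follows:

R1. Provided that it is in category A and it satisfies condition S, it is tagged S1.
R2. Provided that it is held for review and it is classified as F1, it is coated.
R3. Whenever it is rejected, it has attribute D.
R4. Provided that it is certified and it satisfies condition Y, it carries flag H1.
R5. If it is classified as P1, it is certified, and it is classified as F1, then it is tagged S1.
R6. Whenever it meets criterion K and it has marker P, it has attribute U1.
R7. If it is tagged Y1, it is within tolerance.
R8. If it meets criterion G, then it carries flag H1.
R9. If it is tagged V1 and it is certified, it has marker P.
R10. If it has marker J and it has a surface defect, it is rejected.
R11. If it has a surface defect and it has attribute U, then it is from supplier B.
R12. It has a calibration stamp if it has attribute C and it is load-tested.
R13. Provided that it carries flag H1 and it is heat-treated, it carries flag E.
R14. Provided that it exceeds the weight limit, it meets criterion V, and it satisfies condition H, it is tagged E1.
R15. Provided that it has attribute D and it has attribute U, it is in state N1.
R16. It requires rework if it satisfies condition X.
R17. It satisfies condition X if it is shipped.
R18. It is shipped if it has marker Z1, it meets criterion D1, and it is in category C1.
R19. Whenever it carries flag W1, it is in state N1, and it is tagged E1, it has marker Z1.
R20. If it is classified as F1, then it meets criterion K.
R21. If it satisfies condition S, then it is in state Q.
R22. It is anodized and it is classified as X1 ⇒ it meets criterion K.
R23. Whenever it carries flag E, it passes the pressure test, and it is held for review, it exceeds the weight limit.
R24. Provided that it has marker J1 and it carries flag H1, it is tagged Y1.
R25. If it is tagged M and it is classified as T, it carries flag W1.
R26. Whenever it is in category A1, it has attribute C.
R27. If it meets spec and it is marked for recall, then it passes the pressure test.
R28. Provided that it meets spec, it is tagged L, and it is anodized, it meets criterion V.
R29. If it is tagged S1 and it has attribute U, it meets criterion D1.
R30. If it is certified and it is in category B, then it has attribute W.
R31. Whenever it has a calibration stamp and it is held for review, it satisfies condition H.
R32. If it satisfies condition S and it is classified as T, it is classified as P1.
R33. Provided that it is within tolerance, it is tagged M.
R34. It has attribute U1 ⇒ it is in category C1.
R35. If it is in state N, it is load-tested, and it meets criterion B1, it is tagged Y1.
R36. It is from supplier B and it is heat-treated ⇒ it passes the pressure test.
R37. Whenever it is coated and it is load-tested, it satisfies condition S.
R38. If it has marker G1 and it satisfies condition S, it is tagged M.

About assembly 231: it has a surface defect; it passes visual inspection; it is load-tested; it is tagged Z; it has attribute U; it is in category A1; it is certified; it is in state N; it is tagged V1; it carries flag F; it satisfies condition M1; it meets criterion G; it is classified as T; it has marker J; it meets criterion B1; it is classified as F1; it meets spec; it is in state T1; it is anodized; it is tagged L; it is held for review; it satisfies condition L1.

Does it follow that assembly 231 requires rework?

No

Forward chaining from the given facts derives: is coated, carries flag H1, has marker P, is rejected, is from supplier B, meets criterion K, has attribute C, meets criterion V, is tagged Y1, satisfies condition S, has attribute D, has attribute U1, is within tolerance, has a calibration stamp, is in state N1, is in state Q, satisfies condition H, is classified as P1, is tagged M, is in category C1, is tagged S1, carries flag W1, meets criterion D1.
The only rule concluding "it requires rework" is R16, which needs "it satisfies condition X"; that is never established.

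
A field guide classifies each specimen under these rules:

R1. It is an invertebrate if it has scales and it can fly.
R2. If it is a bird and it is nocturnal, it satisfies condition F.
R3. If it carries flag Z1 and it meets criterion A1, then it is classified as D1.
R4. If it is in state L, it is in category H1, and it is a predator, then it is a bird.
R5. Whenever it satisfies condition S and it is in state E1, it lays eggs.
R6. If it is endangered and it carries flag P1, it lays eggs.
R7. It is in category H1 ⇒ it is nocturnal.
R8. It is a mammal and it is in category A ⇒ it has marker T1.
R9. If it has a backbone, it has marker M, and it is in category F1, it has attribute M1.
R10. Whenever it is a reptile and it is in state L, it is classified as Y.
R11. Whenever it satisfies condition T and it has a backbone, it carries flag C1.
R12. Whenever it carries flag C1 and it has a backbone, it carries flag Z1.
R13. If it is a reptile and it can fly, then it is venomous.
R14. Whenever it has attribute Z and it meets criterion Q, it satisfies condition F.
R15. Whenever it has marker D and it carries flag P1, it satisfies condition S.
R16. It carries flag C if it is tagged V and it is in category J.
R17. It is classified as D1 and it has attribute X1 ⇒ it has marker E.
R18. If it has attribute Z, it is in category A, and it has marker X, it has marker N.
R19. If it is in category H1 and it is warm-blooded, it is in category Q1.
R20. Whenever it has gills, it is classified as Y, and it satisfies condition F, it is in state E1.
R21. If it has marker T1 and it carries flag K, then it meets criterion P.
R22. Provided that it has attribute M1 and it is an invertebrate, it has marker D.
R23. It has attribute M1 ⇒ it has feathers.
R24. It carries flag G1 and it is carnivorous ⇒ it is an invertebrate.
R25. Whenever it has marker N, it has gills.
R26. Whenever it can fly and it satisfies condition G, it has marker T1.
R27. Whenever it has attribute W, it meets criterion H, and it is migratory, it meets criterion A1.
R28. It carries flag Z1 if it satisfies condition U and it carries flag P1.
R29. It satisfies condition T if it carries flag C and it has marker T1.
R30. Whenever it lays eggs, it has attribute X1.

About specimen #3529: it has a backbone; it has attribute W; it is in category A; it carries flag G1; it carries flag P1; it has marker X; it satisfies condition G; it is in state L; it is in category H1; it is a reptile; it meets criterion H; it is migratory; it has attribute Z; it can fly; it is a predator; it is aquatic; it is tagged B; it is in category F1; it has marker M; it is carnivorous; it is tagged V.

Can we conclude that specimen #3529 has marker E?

No

Forward chaining from the given facts derives: is a bird, is nocturnal, has attribute M1, is classified as Y, is venomous, has marker N, has feathers, is an invertebrate, has gills, has marker T1, meets criterion A1, satisfies condition F, is in state E1, has marker D, satisfies condition S, lays eggs, has attribute X1.
The only rule concluding "it has marker E" is R17, which needs "it is classified as D1"; that is never established.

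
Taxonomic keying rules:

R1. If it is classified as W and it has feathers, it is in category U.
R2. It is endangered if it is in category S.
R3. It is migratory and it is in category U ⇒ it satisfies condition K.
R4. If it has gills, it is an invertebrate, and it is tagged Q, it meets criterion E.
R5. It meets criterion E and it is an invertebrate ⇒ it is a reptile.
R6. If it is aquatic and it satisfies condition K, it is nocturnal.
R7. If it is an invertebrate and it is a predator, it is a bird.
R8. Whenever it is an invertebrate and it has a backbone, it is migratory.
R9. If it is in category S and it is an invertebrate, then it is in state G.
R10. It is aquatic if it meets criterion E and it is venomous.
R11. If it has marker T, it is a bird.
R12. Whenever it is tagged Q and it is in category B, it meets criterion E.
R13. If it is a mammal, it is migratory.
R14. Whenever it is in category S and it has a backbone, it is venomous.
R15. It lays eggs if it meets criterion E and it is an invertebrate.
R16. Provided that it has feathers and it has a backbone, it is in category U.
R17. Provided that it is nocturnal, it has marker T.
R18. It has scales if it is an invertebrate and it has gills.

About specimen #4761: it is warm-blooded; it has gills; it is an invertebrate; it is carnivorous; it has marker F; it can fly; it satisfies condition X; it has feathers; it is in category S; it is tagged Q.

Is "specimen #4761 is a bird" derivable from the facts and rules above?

Forward chaining from the given facts derives: is endangered, meets criterion E, is a reptile, is in state G, lays eggs, has scales.
Rules concluding "it is a bird": R7 needs "it is a predator"; R11 needs "it has marker T" — none of these are established.

No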